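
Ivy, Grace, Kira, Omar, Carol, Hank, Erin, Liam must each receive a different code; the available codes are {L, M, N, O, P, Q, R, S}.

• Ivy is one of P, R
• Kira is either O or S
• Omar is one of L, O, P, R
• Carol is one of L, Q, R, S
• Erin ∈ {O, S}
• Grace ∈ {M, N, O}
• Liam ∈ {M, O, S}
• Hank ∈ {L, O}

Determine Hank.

The 8 variables draw from only 8 values {L, M, N, O, P, Q, R, S}, so each is used; only Grace can be N, hence Grace = N.
The 7 still-open variables draw from only 7 values {L, M, O, P, Q, R, S}, so each is used; only Liam can be M, hence Liam = M.
The 6 still-open variables draw from only 6 values {L, O, P, Q, R, S}, so each is used; only Carol can be Q, hence Carol = Q.
Kira and Erin share exactly the 2 values {O, S}; by pigeonhole those values go to them, so strike O, S from Omar, Hank.
So Hank = L.

L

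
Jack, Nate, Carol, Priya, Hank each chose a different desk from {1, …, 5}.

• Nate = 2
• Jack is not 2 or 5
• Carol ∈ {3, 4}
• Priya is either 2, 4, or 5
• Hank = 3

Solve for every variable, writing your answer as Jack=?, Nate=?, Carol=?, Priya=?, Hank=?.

Jack=1, Nate=2, Carol=4, Priya=5, Hank=3

Nate's domain is down to {2}, so Nate = 2. Eliminate 2 elsewhere: Priya.
Hank's domain is down to {3}, so Hank = 3. Strike 3 from Jack, Carol.
That leaves Carol = 4. So Jack, Priya can't be 4.
That leaves Priya = 5.
Jack must be 1 (only option left).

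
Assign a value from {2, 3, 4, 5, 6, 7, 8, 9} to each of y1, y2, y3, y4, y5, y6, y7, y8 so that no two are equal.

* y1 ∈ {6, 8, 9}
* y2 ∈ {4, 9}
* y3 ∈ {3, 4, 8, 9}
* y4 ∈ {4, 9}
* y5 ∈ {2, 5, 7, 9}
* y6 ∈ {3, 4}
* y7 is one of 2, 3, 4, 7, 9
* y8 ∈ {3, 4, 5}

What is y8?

5

The 8 variables together cover exactly {2, 3, 4, 5, 6, 7, 8, 9} — 8 values for 8 variables — and 6 appears only in y1's list, so y1 = 6.
Among the 7 still-open variables, 8 fits only y3 (and all 7 values in {2, 3, 4, 5, 7, 8, 9} must be used), so y3 = 8.
y2 and y4 between them cover only {4, 9} — a naked pair. Remove those values from y5, y6, y7, y8.
y6 has just one choice, so y6 = 3. Strike 3 from y7, y8.
So y8 = 5.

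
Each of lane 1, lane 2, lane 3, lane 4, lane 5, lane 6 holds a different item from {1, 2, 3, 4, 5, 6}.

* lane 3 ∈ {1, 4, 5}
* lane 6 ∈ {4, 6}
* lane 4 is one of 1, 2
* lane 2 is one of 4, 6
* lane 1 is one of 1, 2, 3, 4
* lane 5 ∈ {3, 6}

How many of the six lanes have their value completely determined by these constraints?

2

The 6 variables together cover exactly {1, 2, 3, 4, 5, 6} — 6 values for 6 variables — and 5 appears only in lane 3's list, so lane 3 = 5.
lane 2 and lane 6 share exactly the 2 values {4, 6}; by pigeonhole those values go to them, so strike 4, 6 from lane 1, lane 5.
lane 5 must be 3 (only option left). Eliminate 3 elsewhere: lane 1.
Determined: lane 3=5, lane 5=3. The other lanes each still have more than one consistent value. That makes 2.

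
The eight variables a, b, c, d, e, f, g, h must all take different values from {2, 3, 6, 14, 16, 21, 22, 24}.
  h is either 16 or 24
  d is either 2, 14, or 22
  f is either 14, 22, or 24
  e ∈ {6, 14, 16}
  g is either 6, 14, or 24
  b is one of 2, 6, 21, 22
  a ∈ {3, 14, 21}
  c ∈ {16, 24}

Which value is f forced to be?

22

The 8 variables draw from only 8 values {2, 3, 6, 14, 16, 21, 22, 24}, so each is used; only a can be 3, hence a = 3.
The 7 still-open variables draw from only 7 values {2, 6, 14, 16, 21, 22, 24}, so each is used; only b can be 21, hence b = 21.
The 6 still-open variables draw from only 6 values {2, 6, 14, 16, 22, 24}, so each is used; only d can be 2, hence d = 2.
The 5 still-open variables together cover exactly {6, 14, 16, 22, 24} — 5 values for 5 variables — and 22 appears only in f's list, so f = 22.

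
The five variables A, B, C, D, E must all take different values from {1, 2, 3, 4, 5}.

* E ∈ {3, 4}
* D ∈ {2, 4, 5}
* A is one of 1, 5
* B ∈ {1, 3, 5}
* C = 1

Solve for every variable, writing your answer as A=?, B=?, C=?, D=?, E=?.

C's domain is down to {1}, so C = 1. So A, B can't be 1.
That leaves A = 5. Remove 5 from B, D.
That leaves B = 3. Remove 3 from E.
E has just one choice, so E = 4. So D can't be 4.
D's domain is down to {2}, so D = 2.

A=5, B=3, C=1, D=2, E=4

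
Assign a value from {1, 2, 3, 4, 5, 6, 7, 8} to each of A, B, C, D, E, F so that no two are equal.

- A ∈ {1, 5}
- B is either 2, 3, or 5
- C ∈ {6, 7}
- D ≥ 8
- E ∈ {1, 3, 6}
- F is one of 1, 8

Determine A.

D has just one choice, so D = 8. So F can't be 8.
F's domain is down to {1}, so F = 1. Remove 1 from A, E.
So A = 5.

5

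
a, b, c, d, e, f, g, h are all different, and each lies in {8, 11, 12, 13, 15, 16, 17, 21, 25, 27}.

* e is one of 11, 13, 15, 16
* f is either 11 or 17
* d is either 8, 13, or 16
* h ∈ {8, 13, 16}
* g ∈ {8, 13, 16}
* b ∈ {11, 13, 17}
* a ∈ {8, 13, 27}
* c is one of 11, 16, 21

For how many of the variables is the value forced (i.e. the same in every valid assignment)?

Among the 8 variables, 15 fits only e (and all 8 values in {8, 11, 13, 15, 16, 17, 21, 27} must be used), so e = 15.
The 7 still-open variables draw from only 7 values {8, 11, 13, 16, 17, 21, 27}, so each is used; only c can be 21, hence c = 21.
The 6 still-open variables together cover exactly {8, 11, 13, 16, 17, 27} — 6 values for 6 variables — and 27 appears only in a's list, so a = 27.
d, g, h between them cover only {8, 13, 16} — a naked triple. Remove those values from b.
Determined: a=27, c=21, e=15. The other variables each still have more than one consistent value. That makes 3.

3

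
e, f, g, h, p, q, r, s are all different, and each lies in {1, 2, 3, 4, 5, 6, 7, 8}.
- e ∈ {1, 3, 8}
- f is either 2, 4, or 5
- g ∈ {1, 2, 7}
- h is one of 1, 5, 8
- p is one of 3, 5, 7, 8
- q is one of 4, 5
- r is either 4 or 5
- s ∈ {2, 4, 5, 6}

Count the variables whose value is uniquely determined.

The 8 variables together cover exactly {1, 2, 3, 4, 5, 6, 7, 8} — 8 values for 8 variables — and 6 appears only in s's list, so s = 6.
The 2 variables q and r are confined to {4, 5}, which locks those values in; drop them from f, h, p.
That leaves f = 2. Strike 2 from g.
Determined: f=2, s=6. The other variables each still have more than one consistent value. That makes 2.

2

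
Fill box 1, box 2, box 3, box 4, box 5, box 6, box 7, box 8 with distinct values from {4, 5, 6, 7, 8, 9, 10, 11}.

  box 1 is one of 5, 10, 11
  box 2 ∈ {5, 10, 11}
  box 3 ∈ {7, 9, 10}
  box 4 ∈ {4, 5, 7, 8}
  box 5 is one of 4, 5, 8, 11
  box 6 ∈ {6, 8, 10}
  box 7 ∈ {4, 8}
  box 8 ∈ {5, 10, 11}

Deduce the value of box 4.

Among the 8 variables, 6 fits only box 6 (and all 8 values in {4, 5, 6, 7, 8, 9, 10, 11} must be used), so box 6 = 6.
The 7 still-open variables draw from only 7 values {4, 5, 7, 8, 9, 10, 11}, so each is used; only box 3 can be 9, hence box 3 = 9.
The 6 still-open variables draw from only 6 values {4, 5, 7, 8, 10, 11}, so each is used; only box 4 can be 7, hence box 4 = 7.

7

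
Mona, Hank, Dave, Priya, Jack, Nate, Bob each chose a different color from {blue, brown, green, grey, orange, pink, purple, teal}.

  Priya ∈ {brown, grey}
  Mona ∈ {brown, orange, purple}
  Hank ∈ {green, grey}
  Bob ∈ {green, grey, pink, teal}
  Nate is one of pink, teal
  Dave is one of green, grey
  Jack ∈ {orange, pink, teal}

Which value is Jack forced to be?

The 7 variables together cover exactly {brown, green, grey, orange, pink, purple, teal} — 7 values for 7 variables — and purple appears only in Mona's list, so Mona = purple.
Among the 6 still-open variables, brown fits only Priya (and all 6 values in {brown, green, grey, orange, pink, teal} must be used), so Priya = brown.
The 5 still-open variables together cover exactly {green, grey, orange, pink, teal} — 5 values for 5 variables — and orange appears only in Jack's list, so Jack = orange.

orange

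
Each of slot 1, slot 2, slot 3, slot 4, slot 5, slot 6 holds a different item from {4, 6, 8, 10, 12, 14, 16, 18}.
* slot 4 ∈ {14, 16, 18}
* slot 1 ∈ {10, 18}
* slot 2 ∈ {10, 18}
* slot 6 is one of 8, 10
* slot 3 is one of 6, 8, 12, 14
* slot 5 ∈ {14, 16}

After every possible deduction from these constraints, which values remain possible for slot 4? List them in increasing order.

The 2 variables slot 1 and slot 2 are confined to {10, 18}, which locks those values in; drop them from slot 4, slot 6.
slot 6 must be 8 (only option left). So slot 3 can't be 8.
slot 4 and slot 5 between them cover only {14, 16} — a naked pair. Remove those values from slot 3.
No further eliminations apply; slot 4 can still be any of 14, 16.

14, 16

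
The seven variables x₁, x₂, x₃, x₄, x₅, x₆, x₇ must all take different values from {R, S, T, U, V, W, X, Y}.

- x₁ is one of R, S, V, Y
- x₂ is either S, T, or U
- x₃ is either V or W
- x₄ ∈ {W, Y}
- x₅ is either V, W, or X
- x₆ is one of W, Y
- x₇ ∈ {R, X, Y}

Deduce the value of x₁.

x₄ and x₆ between them cover only {W, Y} — a naked pair. Remove those values from x₁, x₃, x₅, x₇.
That leaves x₃ = V. Strike V from x₁, x₅.
x₅'s domain is down to {X}, so x₅ = X. Eliminate X elsewhere: x₇.
x₇ has just one choice, so x₇ = R. So x₁ can't be R.
So x₁ = S.

S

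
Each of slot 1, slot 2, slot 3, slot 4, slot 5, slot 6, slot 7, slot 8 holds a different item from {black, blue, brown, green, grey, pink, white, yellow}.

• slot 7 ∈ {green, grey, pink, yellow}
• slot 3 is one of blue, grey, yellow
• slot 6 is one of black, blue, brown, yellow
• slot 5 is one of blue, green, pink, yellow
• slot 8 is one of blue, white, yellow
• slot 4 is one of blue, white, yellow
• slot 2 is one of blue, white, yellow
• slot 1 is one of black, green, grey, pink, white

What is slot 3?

The 8 variables together cover exactly {black, blue, brown, green, grey, pink, white, yellow} — 8 values for 8 variables — and brown appears only in slot 6's list, so slot 6 = brown.
The 7 still-open variables draw from only 7 values {black, blue, green, grey, pink, white, yellow}, so each is used; only slot 1 can be black, hence slot 1 = black.
slot 2, slot 4, slot 8 between them cover only {blue, white, yellow} — a naked triple. Remove those values from slot 3, slot 5, slot 7.
So slot 3 = grey.

grey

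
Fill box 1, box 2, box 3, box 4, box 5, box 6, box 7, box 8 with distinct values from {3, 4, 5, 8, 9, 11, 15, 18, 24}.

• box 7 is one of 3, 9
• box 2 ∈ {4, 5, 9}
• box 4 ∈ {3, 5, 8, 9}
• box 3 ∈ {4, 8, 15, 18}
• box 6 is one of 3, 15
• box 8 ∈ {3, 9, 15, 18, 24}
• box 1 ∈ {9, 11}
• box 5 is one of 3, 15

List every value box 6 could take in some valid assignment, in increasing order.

3, 15

box 5 and box 6 share exactly the 2 values {3, 15}; by pigeonhole those values go to them, so strike 3, 15 from box 3, box 4, box 7, box 8.
box 7 has just one choice, so box 7 = 9. So box 1, box 2, box 4, box 8 can't be 9.
That leaves box 1 = 11.
No further eliminations apply; box 6 can still be any of 3, 15.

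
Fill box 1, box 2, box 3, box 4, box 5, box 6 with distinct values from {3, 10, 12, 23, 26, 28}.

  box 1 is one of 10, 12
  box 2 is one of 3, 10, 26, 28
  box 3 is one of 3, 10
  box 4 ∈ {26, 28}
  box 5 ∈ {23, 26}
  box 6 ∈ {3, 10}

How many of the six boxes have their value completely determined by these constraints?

2

The 6 variables draw from only 6 values {3, 10, 12, 23, 26, 28}, so each is used; only box 1 can be 12, hence box 1 = 12.
Among the 5 still-open variables, 23 fits only box 5 (and all 5 values in {3, 10, 23, 26, 28} must be used), so box 5 = 23.
box 3 and box 6 share exactly the 2 values {3, 10}; by pigeonhole those values go to them, so strike 3, 10 from box 2.
Determined: box 1=12, box 5=23. The other boxes each still have more than one consistent value. That makes 2.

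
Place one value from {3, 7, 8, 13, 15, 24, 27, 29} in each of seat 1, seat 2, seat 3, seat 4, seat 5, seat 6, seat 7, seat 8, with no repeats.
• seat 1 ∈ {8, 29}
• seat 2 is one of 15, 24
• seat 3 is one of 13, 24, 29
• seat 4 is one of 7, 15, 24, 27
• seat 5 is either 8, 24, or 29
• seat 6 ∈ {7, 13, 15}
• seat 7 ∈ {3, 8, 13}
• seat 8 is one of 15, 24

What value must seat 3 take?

13

Among the 8 variables, 3 fits only seat 7 (and all 8 values in {3, 7, 8, 13, 15, 24, 27, 29} must be used), so seat 7 = 3.
The 7 still-open variables together cover exactly {7, 8, 13, 15, 24, 27, 29} — 7 values for 7 variables — and 27 appears only in seat 4's list, so seat 4 = 27.
The 6 still-open variables draw from only 6 values {7, 8, 13, 15, 24, 29}, so each is used; only seat 6 can be 7, hence seat 6 = 7.
The 5 still-open variables draw from only 5 values {8, 13, 15, 24, 29}, so each is used; only seat 3 can be 13, hence seat 3 = 13.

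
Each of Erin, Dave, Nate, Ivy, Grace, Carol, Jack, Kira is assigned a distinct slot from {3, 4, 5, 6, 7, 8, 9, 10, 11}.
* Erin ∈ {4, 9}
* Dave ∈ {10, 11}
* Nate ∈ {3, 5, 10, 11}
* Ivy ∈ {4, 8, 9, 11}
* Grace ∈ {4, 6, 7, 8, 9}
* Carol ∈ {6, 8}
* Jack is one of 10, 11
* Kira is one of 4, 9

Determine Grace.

Erin and Kira between them cover only {4, 9} — a naked pair. Remove those values from Ivy, Grace.
Dave and Jack share exactly the 2 values {10, 11}; by pigeonhole those values go to them, so strike 10, 11 from Nate, Ivy.
Ivy has just one choice, so Ivy = 8. So Grace, Carol can't be 8.
Carol has just one choice, so Carol = 6. Remove 6 from Grace.
So Grace = 7.

7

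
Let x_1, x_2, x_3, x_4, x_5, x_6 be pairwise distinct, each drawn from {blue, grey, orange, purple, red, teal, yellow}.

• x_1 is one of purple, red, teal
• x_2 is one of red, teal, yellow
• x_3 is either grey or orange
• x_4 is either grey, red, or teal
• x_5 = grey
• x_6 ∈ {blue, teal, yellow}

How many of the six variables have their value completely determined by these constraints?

2

x_5 has just one choice, so x_5 = grey. So x_3, x_4 can't be grey.
x_3 must be orange (only option left).
Determined: x_3=orange, x_5=grey. The other variables each still have more than one consistent value. That makes 2.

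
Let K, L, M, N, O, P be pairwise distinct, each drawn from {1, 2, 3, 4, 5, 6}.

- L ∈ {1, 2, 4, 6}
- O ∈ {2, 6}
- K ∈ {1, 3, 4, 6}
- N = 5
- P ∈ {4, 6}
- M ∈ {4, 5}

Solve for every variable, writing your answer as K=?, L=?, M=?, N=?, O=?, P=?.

K=3, L=1, M=4, N=5, O=2, P=6

N must be 5 (only option left). So M can't be 5.
M's domain is down to {4}, so M = 4. Eliminate 4 elsewhere: K, L, P.
P's domain is down to {6}, so P = 6. So K, L, O can't be 6.
O's domain is down to {2}, so O = 2. Strike 2 from L.
That leaves L = 1. Eliminate 1 elsewhere: K.
K has just one choice, so K = 3.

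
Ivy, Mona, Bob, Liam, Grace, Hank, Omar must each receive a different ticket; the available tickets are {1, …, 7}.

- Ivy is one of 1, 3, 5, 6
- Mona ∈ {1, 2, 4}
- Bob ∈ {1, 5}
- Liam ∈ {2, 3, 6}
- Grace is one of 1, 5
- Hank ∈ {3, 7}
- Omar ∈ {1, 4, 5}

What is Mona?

2

The 7 variables together cover exactly {1, 2, 3, 4, 5, 6, 7} — 7 values for 7 variables — and 7 appears only in Hank's list, so Hank = 7.
Bob and Grace between them cover only {1, 5} — a naked pair. Remove those values from Ivy, Mona, Omar.
That leaves Omar = 4. So Mona can't be 4.
So Mona = 2.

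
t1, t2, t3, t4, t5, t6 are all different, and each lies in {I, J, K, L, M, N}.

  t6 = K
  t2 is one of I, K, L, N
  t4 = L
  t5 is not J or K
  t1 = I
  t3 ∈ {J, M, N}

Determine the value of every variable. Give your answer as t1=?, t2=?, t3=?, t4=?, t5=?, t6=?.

t1=I, t2=N, t3=J, t4=L, t5=M, t6=K

t1's domain is down to {I}, so t1 = I. Strike I from t2, t5.
That leaves t4 = L. Eliminate L elsewhere: t2, t5.
t6 must be K (only option left). Strike K from t2.
t2's domain is down to {N}, so t2 = N. So t3, t5 can't be N.
t5 has just one choice, so t5 = M. Remove M from t3.
That leaves t3 = J.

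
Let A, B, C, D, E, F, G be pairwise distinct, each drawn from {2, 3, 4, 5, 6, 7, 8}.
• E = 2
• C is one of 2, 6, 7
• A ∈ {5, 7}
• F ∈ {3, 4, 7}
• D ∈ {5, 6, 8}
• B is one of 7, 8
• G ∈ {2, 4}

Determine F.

3

E must be 2 (only option left). Strike 2 from C, G.
That leaves G = 4. So F can't be 4.
Among the 5 still-open variables, 3 fits only F (and all 5 values in {3, 5, 6, 7, 8} must be used), so F = 3.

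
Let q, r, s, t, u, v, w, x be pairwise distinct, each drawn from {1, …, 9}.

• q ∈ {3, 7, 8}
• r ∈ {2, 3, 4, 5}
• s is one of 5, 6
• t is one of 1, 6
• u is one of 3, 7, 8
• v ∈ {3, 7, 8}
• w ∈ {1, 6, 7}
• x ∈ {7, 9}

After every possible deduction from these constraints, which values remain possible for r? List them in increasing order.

2, 4

q, u, v between them cover only {3, 7, 8} — a naked triple. Remove those values from r, w, x.
x's domain is down to {9}, so x = 9.
t and w share exactly the 2 values {1, 6}; by pigeonhole those values go to them, so strike 1, 6 from s.
s's domain is down to {5}, so s = 5. Remove 5 from r.
No further eliminations apply; r can still be any of 2, 4.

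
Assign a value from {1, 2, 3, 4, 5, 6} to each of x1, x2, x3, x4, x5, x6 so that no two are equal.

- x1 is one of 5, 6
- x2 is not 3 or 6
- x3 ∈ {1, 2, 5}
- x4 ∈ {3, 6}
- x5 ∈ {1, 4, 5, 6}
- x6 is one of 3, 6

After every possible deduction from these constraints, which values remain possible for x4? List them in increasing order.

3, 6

The 2 variables x4 and x6 are confined to {3, 6}, which locks those values in; drop them from x1, x5.
x1 has just one choice, so x1 = 5. So x2, x3, x5 can't be 5.
No further eliminations apply; x4 can still be any of 3, 6.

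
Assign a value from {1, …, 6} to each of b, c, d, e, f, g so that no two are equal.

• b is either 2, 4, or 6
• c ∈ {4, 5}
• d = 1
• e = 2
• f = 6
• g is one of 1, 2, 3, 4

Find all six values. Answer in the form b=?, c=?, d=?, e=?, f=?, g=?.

d's domain is down to {1}, so d = 1. So g can't be 1.
e has just one choice, so e = 2. Eliminate 2 elsewhere: b, g.
f's domain is down to {6}, so f = 6. Eliminate 6 elsewhere: b.
b must be 4 (only option left). Remove 4 from c, g.
That leaves c = 5.
g must be 3 (only option left).

b=4, c=5, d=1, e=2, f=6, g=3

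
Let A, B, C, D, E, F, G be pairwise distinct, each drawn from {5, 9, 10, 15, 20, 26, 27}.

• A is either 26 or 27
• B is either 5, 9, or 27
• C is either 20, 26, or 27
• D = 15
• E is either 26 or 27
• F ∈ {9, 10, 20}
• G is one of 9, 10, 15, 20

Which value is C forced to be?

D must be 15 (only option left). So G can't be 15.
The 6 still-open variables draw from only 6 values {5, 9, 10, 20, 26, 27}, so each is used; only B can be 5, hence B = 5.
A and E between them cover only {26, 27} — a naked pair. Remove those values from C.
So C = 20.

20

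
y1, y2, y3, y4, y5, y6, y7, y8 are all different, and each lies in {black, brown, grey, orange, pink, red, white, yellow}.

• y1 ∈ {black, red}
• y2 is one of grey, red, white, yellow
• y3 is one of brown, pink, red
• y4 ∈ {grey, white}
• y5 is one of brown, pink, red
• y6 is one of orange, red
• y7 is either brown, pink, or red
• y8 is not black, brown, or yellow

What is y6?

The 8 variables together cover exactly {black, brown, grey, orange, pink, red, white, yellow} — 8 values for 8 variables — and black appears only in y1's list, so y1 = black.
The 7 still-open variables together cover exactly {brown, grey, orange, pink, red, white, yellow} — 7 values for 7 variables — and yellow appears only in y2's list, so y2 = yellow.
y3, y5, y7 share exactly the 3 values {brown, pink, red}; by pigeonhole those values go to them, so strike brown, pink, red from y6, y8.
So y6 = orange.

orange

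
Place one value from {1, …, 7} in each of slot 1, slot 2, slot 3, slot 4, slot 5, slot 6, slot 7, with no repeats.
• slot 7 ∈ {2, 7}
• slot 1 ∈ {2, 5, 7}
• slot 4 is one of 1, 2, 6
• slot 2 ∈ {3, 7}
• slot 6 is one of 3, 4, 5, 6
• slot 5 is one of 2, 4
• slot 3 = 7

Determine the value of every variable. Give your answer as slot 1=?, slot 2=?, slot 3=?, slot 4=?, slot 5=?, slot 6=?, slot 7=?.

slot 3's domain is down to {7}, so slot 3 = 7. Eliminate 7 elsewhere: slot 1, slot 2, slot 7.
That leaves slot 7 = 2. So slot 1, slot 4, slot 5 can't be 2.
That leaves slot 1 = 5. Strike 5 from slot 6.
slot 2 has just one choice, so slot 2 = 3. Remove 3 from slot 6.
That leaves slot 5 = 4. Remove 4 from slot 6.
That leaves slot 6 = 6. So slot 4 can't be 6.
slot 4's domain is down to {1}, so slot 4 = 1.

slot 1=5, slot 2=3, slot 3=7, slot 4=1, slot 5=4, slot 6=6, slot 7=2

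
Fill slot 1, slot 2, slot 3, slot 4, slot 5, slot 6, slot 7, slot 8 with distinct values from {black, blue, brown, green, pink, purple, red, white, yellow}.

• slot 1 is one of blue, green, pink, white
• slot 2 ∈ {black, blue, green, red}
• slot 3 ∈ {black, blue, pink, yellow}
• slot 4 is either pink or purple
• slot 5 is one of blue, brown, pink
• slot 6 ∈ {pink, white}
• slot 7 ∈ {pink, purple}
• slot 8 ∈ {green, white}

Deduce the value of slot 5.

slot 4 and slot 7 share exactly the 2 values {pink, purple}; by pigeonhole those values go to them, so strike pink, purple from slot 1, slot 3, slot 5, slot 6.
slot 6 must be white (only option left). So slot 1, slot 8 can't be white.
slot 8's domain is down to {green}, so slot 8 = green. Remove green from slot 1, slot 2.
slot 1 has just one choice, so slot 1 = blue. So slot 2, slot 3, slot 5 can't be blue.
So slot 5 = brown.

brown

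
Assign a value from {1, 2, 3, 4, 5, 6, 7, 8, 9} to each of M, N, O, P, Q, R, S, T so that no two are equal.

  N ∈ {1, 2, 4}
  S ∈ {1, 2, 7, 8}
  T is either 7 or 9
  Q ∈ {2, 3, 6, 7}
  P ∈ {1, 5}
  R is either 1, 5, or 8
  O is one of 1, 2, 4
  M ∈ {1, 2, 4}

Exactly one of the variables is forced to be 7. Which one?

S

The 3 variables M, N, O are confined to {1, 2, 4}, which locks those values in; drop them from P, Q, R, S.
P has just one choice, so P = 5. Strike 5 from R.
R must be 8 (only option left). Strike 8 from S.
So 7 goes to S.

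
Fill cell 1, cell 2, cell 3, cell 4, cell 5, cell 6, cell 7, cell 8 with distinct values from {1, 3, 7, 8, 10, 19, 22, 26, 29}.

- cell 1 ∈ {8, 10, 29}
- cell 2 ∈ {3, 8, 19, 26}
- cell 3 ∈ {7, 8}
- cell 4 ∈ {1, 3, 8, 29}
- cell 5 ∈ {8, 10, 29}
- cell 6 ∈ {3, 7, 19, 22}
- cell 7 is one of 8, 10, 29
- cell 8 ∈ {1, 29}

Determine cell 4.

3

cell 1, cell 5, cell 7 share exactly the 3 values {8, 10, 29}; by pigeonhole those values go to them, so strike 8, 10, 29 from cell 2, cell 3, cell 4, cell 8.
cell 3's domain is down to {7}, so cell 3 = 7. Eliminate 7 elsewhere: cell 6.
That leaves cell 8 = 1. Eliminate 1 elsewhere: cell 4.
So cell 4 = 3.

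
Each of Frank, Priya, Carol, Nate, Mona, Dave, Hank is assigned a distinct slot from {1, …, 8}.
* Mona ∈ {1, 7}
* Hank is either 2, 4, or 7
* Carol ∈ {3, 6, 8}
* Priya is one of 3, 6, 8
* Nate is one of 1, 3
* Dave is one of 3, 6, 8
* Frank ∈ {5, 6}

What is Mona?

The 3 variables Priya, Carol, Dave are confined to {3, 6, 8}, which locks those values in; drop them from Frank, Nate.
Frank's domain is down to {5}, so Frank = 5.
Nate's domain is down to {1}, so Nate = 1. So Mona can't be 1.
So Mona = 7.

7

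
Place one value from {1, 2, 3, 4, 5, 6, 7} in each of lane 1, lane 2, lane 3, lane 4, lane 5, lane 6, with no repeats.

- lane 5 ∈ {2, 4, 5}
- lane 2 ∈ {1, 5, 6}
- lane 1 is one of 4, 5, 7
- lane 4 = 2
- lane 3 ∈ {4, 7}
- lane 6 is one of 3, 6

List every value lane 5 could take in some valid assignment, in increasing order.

lane 4's domain is down to {2}, so lane 4 = 2. Eliminate 2 elsewhere: lane 5.
The 3 variables lane 1, lane 3, lane 5 are confined to {4, 5, 7}, which locks those values in; drop them from lane 2.
No further eliminations apply; lane 5 can still be any of 4, 5.

4, 5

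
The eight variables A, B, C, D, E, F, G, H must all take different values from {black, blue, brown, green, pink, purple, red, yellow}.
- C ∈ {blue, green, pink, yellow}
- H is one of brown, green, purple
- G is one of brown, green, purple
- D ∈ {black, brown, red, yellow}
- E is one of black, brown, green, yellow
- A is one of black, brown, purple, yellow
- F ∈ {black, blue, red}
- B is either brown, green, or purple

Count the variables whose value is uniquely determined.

The 8 variables draw from only 8 values {black, blue, brown, green, pink, purple, red, yellow}, so each is used; only C can be pink, hence C = pink.
The 7 still-open variables together cover exactly {black, blue, brown, green, purple, red, yellow} — 7 values for 7 variables — and blue appears only in F's list, so F = blue.
Among the 6 still-open variables, red fits only D (and all 6 values in {black, brown, green, purple, red, yellow} must be used), so D = red.
B, G, H between them cover only {brown, green, purple} — a naked triple. Remove those values from A, E.
Determined: C=pink, D=red, F=blue. The other variables each still have more than one consistent value. That makes 3.

3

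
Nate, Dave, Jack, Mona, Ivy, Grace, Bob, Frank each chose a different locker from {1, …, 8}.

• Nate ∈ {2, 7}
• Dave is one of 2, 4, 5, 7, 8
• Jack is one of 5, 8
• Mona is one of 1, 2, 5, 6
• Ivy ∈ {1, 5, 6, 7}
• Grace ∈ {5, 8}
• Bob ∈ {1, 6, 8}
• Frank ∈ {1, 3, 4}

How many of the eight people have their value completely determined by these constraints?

2

Among the 8 variables, 3 fits only Frank (and all 8 values in {1, 2, 3, 4, 5, 6, 7, 8} must be used), so Frank = 3.
The 7 still-open variables draw from only 7 values {1, 2, 4, 5, 6, 7, 8}, so each is used; only Dave can be 4, hence Dave = 4.
The 2 variables Jack and Grace are confined to {5, 8}, which locks those values in; drop them from Mona, Ivy, Bob.
Determined: Dave=4, Frank=3. The other people each still have more than one consistent value. That makes 2.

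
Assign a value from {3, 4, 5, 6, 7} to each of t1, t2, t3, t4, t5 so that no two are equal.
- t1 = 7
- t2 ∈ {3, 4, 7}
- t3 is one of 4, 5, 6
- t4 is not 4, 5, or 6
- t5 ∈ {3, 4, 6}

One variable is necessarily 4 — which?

t1's domain is down to {7}, so t1 = 7. Remove 7 from t2, t4.
t4 has just one choice, so t4 = 3. So t2, t5 can't be 3.

t2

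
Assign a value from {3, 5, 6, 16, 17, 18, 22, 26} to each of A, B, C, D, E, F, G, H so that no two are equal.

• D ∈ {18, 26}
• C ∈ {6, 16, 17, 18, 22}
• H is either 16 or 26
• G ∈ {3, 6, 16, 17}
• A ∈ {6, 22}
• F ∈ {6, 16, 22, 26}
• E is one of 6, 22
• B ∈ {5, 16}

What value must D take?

The 8 variables together cover exactly {3, 5, 6, 16, 17, 18, 22, 26} — 8 values for 8 variables — and 3 appears only in G's list, so G = 3.
The 7 still-open variables together cover exactly {5, 6, 16, 17, 18, 22, 26} — 7 values for 7 variables — and 5 appears only in B's list, so B = 5.
The 6 still-open variables together cover exactly {6, 16, 17, 18, 22, 26} — 6 values for 6 variables — and 17 appears only in C's list, so C = 17.
The 5 still-open variables draw from only 5 values {6, 16, 18, 22, 26}, so each is used; only D can be 18, hence D = 18.

18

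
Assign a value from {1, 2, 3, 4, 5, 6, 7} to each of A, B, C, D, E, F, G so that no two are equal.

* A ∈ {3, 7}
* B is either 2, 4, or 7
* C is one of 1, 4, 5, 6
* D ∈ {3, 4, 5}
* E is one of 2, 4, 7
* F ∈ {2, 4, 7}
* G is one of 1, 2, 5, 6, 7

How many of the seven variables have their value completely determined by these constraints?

B, E, F share exactly the 3 values {2, 4, 7}; by pigeonhole those values go to them, so strike 2, 4, 7 from A, C, D, G.
A's domain is down to {3}, so A = 3. So D can't be 3.
D must be 5 (only option left). Strike 5 from C, G.
Determined: A=3, D=5. The other variables each still have more than one consistent value. That makes 2.

2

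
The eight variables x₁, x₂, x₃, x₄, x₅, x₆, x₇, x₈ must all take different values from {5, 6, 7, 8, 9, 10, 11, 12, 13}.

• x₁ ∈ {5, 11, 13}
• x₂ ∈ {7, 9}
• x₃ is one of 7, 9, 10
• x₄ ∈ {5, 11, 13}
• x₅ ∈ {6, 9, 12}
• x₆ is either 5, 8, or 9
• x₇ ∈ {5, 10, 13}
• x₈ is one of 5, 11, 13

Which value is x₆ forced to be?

The 3 variables x₁, x₄, x₈ are confined to {5, 11, 13}, which locks those values in; drop them from x₆, x₇.
x₇ must be 10 (only option left). So x₃ can't be 10.
The 2 variables x₂ and x₃ are confined to {7, 9}, which locks those values in; drop them from x₅, x₆.
So x₆ = 8.

8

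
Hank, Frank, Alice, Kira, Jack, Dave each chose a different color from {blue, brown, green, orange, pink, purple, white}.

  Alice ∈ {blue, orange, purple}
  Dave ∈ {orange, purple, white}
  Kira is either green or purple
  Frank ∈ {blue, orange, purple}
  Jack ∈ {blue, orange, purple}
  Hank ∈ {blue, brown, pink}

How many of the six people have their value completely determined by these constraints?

2

Frank, Alice, Jack between them cover only {blue, orange, purple} — a naked triple. Remove those values from Hank, Kira, Dave.
Kira has just one choice, so Kira = green.
Dave must be white (only option left).
Determined: Kira=green, Dave=white. The other people each still have more than one consistent value. That makes 2.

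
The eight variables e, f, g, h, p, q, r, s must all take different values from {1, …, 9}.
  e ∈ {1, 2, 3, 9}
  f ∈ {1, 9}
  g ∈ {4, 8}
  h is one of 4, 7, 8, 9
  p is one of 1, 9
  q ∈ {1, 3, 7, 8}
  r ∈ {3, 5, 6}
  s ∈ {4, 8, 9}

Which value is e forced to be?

2

f and p share exactly the 2 values {1, 9}; by pigeonhole those values go to them, so strike 1, 9 from e, h, q, s.
The 2 variables g and s are confined to {4, 8}, which locks those values in; drop them from h, q.
That leaves h = 7. Remove 7 from q.
That leaves q = 3. Strike 3 from e, r.
So e = 2.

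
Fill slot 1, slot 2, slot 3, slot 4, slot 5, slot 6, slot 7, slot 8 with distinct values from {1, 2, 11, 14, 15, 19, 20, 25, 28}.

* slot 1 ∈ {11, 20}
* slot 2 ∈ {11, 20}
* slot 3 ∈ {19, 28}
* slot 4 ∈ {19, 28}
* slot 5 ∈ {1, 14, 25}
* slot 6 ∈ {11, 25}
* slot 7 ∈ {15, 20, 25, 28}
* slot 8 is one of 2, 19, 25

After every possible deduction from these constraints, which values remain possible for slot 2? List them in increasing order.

slot 1 and slot 2 between them cover only {11, 20} — a naked pair. Remove those values from slot 6, slot 7.
slot 6 must be 25 (only option left). Strike 25 from slot 5, slot 7, slot 8.
The 2 variables slot 3 and slot 4 are confined to {19, 28}, which locks those values in; drop them from slot 7, slot 8.
slot 7's domain is down to {15}, so slot 7 = 15.
That leaves slot 8 = 2.
No further eliminations apply; slot 2 can still be any of 11, 20.

11, 20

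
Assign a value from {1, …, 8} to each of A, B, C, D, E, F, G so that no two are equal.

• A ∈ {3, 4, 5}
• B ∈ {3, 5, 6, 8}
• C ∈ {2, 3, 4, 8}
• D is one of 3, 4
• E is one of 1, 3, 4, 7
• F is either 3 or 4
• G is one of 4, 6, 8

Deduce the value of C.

2

The 2 variables D and F are confined to {3, 4}, which locks those values in; drop them from A, B, C, E, G.
A has just one choice, so A = 5. Remove 5 from B.
B and G between them cover only {6, 8} — a naked pair. Remove those values from C.
So C = 2.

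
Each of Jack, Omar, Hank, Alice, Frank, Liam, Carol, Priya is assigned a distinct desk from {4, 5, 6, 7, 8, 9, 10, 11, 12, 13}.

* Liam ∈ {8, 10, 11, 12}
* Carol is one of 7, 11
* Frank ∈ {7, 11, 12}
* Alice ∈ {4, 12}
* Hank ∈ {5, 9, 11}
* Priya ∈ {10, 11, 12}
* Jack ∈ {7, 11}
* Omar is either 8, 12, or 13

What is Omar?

Jack and Carol between them cover only {7, 11} — a naked pair. Remove those values from Hank, Frank, Liam, Priya.
Frank must be 12 (only option left). Strike 12 from Omar, Alice, Liam, Priya.
That leaves Priya = 10. Strike 10 from Liam.
Alice's domain is down to {4}, so Alice = 4.
Liam's domain is down to {8}, so Liam = 8. Eliminate 8 elsewhere: Omar.
So Omar = 13.

13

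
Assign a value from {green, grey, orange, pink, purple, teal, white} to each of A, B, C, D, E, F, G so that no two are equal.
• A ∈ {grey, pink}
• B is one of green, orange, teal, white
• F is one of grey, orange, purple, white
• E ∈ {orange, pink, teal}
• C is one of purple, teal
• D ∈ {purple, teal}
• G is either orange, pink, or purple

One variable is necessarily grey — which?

The 7 variables together cover exactly {green, grey, orange, pink, purple, teal, white} — 7 values for 7 variables — and green appears only in B's list, so B = green.
The 6 still-open variables draw from only 6 values {grey, orange, pink, purple, teal, white}, so each is used; only F can be white, hence F = white.
The 5 still-open variables draw from only 5 values {grey, orange, pink, purple, teal}, so each is used; only A can be grey, hence A = grey.

A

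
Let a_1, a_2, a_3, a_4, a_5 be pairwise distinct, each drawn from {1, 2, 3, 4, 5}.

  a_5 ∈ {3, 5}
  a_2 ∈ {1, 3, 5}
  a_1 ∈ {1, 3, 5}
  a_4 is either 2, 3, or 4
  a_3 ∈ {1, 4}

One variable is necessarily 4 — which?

Among the 5 variables, 2 fits only a_4 (and all 5 values in {1, 2, 3, 4, 5} must be used), so a_4 = 2.
The 4 still-open variables together cover exactly {1, 3, 4, 5} — 4 values for 4 variables — and 4 appears only in a_3's list, so a_3 = 4.

a_3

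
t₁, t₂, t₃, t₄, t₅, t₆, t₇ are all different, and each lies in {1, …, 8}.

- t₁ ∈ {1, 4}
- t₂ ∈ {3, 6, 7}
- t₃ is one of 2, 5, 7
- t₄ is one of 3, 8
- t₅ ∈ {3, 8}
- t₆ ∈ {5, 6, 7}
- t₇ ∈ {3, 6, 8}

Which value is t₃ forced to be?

The 2 variables t₄ and t₅ are confined to {3, 8}, which locks those values in; drop them from t₂, t₇.
t₇'s domain is down to {6}, so t₇ = 6. So t₂, t₆ can't be 6.
That leaves t₂ = 7. Remove 7 from t₃, t₆.
t₆ must be 5 (only option left). So t₃ can't be 5.
So t₃ = 2.

2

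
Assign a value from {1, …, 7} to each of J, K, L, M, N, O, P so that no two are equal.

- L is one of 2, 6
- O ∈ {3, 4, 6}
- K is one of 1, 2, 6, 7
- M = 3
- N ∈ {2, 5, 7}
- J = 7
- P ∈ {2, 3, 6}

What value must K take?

J has just one choice, so J = 7. Remove 7 from K, N.
M has just one choice, so M = 3. Eliminate 3 elsewhere: O, P.
Among the 5 still-open variables, 1 fits only K (and all 5 values in {1, 2, 4, 5, 6} must be used), so K = 1.

1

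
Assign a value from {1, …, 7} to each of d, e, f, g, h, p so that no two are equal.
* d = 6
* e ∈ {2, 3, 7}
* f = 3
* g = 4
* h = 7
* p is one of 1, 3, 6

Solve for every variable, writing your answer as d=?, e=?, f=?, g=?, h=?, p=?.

d's domain is down to {6}, so d = 6. Strike 6 from p.
That leaves f = 3. Eliminate 3 elsewhere: e, p.
g's domain is down to {4}, so g = 4.
That leaves h = 7. Remove 7 from e.
That leaves p = 1.
e has just one choice, so e = 2.

d=6, e=2, f=3, g=4, h=7, p=1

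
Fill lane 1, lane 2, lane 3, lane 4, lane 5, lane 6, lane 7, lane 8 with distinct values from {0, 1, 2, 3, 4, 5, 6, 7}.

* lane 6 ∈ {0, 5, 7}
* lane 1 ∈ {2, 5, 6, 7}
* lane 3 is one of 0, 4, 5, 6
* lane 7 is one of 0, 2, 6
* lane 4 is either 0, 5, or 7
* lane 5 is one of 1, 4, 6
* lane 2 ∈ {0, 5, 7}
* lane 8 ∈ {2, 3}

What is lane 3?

Among the 8 variables, 1 fits only lane 5 (and all 8 values in {0, 1, 2, 3, 4, 5, 6, 7} must be used), so lane 5 = 1.
The 7 still-open variables draw from only 7 values {0, 2, 3, 4, 5, 6, 7}, so each is used; only lane 8 can be 3, hence lane 8 = 3.
The 6 still-open variables together cover exactly {0, 2, 4, 5, 6, 7} — 6 values for 6 variables — and 4 appears only in lane 3's list, so lane 3 = 4.

4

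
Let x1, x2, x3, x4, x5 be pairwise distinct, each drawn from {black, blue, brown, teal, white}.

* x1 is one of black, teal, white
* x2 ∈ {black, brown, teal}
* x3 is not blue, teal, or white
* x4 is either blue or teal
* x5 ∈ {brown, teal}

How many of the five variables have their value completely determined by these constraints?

2

The 5 variables together cover exactly {black, blue, brown, teal, white} — 5 values for 5 variables — and blue appears only in x4's list, so x4 = blue.
The 4 still-open variables together cover exactly {black, brown, teal, white} — 4 values for 4 variables — and white appears only in x1's list, so x1 = white.
Determined: x1=white, x4=blue. The other variables each still have more than one consistent value. That makes 2.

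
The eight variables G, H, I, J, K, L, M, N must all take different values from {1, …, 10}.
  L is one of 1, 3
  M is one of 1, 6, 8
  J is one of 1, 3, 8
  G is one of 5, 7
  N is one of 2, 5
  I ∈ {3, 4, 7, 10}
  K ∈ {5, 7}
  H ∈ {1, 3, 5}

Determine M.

6

G and K between them cover only {5, 7} — a naked pair. Remove those values from H, I, N.
That leaves N = 2.
H and L share exactly the 2 values {1, 3}; by pigeonhole those values go to them, so strike 1, 3 from I, J, M.
J's domain is down to {8}, so J = 8. Strike 8 from M.
So M = 6.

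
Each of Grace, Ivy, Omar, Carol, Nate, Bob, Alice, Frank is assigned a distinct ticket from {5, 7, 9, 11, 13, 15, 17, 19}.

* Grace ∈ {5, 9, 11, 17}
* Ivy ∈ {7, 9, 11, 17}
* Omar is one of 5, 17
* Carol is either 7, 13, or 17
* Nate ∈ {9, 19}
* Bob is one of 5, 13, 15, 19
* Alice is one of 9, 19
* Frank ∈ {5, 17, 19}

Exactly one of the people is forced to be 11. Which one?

Grace

The 8 variables draw from only 8 values {5, 7, 9, 11, 13, 15, 17, 19}, so each is used; only Bob can be 15, hence Bob = 15.
Among the 7 still-open variables, 13 fits only Carol (and all 7 values in {5, 7, 9, 11, 13, 17, 19} must be used), so Carol = 13.
The 6 still-open variables draw from only 6 values {5, 7, 9, 11, 17, 19}, so each is used; only Ivy can be 7, hence Ivy = 7.
The 5 still-open variables together cover exactly {5, 9, 11, 17, 19} — 5 values for 5 variables — and 11 appears only in Grace's list, so Grace = 11.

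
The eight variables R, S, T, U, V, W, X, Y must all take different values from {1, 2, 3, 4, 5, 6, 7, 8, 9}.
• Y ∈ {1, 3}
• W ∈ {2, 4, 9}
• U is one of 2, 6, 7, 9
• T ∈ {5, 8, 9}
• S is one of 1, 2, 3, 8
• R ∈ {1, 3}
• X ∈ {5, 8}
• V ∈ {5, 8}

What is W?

4

R and Y between them cover only {1, 3} — a naked pair. Remove those values from S.
V and X share exactly the 2 values {5, 8}; by pigeonhole those values go to them, so strike 5, 8 from S, T.
S's domain is down to {2}, so S = 2. Eliminate 2 elsewhere: U, W.
That leaves T = 9. Remove 9 from U, W.
So W = 4.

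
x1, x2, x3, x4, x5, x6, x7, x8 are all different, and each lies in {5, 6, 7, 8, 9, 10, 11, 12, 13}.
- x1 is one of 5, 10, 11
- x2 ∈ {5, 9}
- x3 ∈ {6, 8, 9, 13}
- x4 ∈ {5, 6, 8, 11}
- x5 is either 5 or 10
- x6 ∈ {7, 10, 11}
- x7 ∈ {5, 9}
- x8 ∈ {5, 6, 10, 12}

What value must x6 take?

7

The 2 variables x2 and x7 are confined to {5, 9}, which locks those values in; drop them from x1, x3, x4, x5, x8.
That leaves x5 = 10. Remove 10 from x1, x6, x8.
That leaves x1 = 11. Eliminate 11 elsewhere: x4, x6.
So x6 = 7.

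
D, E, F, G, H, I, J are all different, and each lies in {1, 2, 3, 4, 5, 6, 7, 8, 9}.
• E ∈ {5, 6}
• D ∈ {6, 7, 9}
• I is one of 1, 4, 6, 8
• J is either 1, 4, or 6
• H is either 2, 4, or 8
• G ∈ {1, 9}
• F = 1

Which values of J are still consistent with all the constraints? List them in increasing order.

F's domain is down to {1}, so F = 1. Strike 1 from G, I, J.
That leaves G = 9. Remove 9 from D.
No further eliminations apply; J can still be any of 4, 6.

4, 6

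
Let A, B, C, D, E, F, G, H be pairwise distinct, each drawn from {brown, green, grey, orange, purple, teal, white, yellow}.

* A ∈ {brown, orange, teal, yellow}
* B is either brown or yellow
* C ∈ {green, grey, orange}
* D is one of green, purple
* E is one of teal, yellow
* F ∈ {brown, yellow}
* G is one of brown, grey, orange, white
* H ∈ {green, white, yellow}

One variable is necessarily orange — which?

Among the 8 variables, purple fits only D (and all 8 values in {brown, green, grey, orange, purple, teal, white, yellow} must be used), so D = purple.
B and F between them cover only {brown, yellow} — a naked pair. Remove those values from A, E, G, H.
That leaves E = teal. Eliminate teal elsewhere: A.
So orange goes to A.

A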